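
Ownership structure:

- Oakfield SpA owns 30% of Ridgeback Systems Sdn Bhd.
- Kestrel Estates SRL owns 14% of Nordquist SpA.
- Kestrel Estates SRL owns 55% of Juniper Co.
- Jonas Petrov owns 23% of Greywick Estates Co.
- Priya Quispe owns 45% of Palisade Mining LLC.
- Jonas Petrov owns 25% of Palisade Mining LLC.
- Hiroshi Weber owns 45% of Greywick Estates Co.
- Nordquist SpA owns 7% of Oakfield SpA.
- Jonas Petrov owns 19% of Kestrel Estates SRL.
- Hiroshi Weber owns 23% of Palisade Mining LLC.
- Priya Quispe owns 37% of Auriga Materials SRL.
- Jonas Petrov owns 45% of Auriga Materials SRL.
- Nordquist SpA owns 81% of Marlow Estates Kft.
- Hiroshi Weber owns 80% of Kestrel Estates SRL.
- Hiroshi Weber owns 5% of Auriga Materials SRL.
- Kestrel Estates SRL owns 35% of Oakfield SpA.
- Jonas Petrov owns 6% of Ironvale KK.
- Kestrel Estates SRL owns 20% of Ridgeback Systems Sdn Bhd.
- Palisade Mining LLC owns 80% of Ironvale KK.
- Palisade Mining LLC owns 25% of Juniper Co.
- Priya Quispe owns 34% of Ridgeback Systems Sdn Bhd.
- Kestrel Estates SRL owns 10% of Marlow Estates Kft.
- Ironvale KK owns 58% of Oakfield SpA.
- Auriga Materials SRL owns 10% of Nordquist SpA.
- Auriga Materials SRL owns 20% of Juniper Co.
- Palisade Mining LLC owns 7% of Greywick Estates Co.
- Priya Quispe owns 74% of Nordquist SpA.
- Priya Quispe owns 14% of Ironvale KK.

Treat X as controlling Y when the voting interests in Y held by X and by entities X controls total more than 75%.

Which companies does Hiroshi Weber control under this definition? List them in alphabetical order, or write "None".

Kestrel Estates SRL

Hiroshi holds 80% of Kestrel, so Hiroshi controls Kestrel.
No other company's threshold is met.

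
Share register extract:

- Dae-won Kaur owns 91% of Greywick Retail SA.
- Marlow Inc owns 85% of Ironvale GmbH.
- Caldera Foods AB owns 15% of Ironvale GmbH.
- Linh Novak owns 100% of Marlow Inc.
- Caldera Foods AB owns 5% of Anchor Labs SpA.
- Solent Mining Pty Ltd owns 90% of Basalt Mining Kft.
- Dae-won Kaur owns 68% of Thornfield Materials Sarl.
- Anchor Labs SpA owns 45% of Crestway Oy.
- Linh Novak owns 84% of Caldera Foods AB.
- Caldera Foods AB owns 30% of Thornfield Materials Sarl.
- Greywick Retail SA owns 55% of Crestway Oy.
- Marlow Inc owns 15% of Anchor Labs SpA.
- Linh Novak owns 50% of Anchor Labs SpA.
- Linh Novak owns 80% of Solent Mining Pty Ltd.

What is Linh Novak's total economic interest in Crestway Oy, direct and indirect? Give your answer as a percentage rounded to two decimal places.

31.14%

Linh reaches Crestway along 3 paths.
Via Anchor: 50% × 45% = 22.5%.
Via Caldera → Anchor: 84% × 5% × 45% = 1.89%.
Via Marlow → Anchor: 100% × 15% × 45% = 6.75%.
Total: 22.5% + 1.89% + 6.75% = 31.14%.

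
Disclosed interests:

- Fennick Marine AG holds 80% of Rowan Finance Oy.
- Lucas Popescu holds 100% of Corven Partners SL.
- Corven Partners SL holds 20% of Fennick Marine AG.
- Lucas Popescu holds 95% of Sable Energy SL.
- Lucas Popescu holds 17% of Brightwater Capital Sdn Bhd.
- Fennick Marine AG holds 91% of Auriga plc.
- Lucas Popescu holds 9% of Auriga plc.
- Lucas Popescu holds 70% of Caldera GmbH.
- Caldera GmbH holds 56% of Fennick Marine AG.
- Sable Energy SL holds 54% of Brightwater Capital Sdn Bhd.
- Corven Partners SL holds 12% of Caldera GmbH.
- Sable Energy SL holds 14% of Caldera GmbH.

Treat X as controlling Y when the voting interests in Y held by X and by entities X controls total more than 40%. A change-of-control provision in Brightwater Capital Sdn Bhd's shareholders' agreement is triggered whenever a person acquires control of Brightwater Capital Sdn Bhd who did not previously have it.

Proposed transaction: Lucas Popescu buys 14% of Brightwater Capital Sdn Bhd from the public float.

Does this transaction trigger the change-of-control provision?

The purchase changes only Lucas's holdings, so Lucas is the only person who could newly come to control Brightwater.
Lucas holds 95% of Sable, so Lucas controls Sable.
Lucas and Sable together hold 17% + 54% = 71% of Brightwater, so Lucas controls Brightwater.
So Lucas already controls Brightwater before the transaction.
After the purchase, Lucas's direct stake in Brightwater rises to 17% + 14% = 31%.
Lucas controlled Brightwater already, so this is not a new person acquiring control; every other person's position is unchanged or reduced.
No new person acquires control, so the clause is not triggered.

No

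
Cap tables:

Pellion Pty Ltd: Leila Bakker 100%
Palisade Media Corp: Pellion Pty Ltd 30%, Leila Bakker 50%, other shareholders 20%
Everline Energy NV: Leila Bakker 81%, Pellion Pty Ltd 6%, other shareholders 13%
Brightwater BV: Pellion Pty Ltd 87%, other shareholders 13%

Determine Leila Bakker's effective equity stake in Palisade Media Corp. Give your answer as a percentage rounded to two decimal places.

80.00%

Leila reaches Palisade along 2 paths.
Via Pellion: 100% × 30% = 30%.
Direct stake: 50% = 50%.
Total: 30% + 50% = 80%.
Rounded: 80.00%.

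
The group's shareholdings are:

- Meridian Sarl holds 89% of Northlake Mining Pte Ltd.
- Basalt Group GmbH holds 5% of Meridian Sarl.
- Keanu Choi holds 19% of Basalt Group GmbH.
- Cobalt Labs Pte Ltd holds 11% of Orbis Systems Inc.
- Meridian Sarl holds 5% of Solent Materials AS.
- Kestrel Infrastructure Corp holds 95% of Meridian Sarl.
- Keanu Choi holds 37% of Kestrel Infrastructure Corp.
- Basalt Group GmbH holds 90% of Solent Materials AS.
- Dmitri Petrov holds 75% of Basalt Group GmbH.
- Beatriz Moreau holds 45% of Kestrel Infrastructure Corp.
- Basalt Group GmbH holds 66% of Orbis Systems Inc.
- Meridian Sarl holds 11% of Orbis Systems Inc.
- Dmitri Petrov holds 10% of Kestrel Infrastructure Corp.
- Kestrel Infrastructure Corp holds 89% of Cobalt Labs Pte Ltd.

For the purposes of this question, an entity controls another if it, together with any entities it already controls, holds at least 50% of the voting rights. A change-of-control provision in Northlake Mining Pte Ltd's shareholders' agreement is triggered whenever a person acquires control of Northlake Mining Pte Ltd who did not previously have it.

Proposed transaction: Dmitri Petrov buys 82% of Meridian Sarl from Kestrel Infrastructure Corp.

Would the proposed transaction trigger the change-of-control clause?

The purchase adds only to Dmitri's holdings (Kestrel's stake shrinks), so Dmitri is the only person who could newly come to control Northlake.
Dmitri holds 75% of Basalt, so Dmitri controls Basalt.
Basalt holds 66% of Orbis, so Dmitri controls Orbis.
Basalt holds 90% of Solent, so Dmitri controls Solent.
Neither Dmitri nor any entity Dmitri controls holds any voting interest in Northlake.
So before the transaction, Dmitri does not control Northlake.
After the purchase, Dmitri holds 82% of Meridian directly, and Kestrel's stake falls to 13%.
Basalt and Dmitri together hold 5% + 82% = 87% of Meridian, so Dmitri controls Meridian.
Meridian holds 89% of Northlake, so Dmitri controls Northlake.
Dmitri did not control Northlake before and does after, so the clause is triggered.

Yes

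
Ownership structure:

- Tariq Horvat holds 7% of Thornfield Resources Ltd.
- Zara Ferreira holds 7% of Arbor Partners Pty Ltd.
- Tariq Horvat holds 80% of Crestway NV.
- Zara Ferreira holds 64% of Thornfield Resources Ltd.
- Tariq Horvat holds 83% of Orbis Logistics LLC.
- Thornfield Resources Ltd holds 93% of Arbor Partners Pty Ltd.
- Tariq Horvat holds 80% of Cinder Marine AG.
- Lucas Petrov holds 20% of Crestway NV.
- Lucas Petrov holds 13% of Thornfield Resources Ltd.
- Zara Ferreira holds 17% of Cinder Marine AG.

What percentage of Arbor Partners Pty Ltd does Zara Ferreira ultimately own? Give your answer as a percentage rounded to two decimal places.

66.52%

Zara reaches Arbor along 2 paths.
Via Thornfield: 64% × 93% = 59.52%.
Direct stake: 7% = 7%.
Total: 59.52% + 7% = 66.52%.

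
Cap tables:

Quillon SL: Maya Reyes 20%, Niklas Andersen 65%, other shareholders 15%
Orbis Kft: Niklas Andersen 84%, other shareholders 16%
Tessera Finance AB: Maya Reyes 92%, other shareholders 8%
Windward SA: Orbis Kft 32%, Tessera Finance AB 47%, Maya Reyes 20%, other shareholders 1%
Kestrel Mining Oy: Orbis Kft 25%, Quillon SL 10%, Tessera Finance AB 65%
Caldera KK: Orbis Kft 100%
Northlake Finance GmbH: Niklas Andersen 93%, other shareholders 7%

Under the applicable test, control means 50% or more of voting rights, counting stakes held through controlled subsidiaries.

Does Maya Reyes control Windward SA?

Yes

Maya holds 92% of Tessera, so Maya controls Tessera.
Tessera and Maya together hold 47% + 20% = 67% of Windward, so Maya controls Windward.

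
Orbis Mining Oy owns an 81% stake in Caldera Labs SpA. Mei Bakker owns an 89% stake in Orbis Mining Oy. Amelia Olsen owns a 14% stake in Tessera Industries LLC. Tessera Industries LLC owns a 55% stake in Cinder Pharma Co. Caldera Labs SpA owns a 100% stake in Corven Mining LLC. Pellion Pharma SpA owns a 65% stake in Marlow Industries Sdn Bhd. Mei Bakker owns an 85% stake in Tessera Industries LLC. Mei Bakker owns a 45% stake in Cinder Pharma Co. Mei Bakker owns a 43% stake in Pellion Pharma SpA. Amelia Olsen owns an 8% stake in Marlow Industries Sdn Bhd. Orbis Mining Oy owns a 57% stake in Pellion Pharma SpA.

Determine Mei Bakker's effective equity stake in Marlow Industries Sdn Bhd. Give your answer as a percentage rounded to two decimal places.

60.92%

Mei reaches Marlow along 2 paths.
Via Orbis → Pellion: 89% × 57% × 65% = 32.9745%.
Via Pellion: 43% × 65% = 27.95%.
Total: 32.9745% + 27.95% = 60.9245%.
Rounded: 60.92%.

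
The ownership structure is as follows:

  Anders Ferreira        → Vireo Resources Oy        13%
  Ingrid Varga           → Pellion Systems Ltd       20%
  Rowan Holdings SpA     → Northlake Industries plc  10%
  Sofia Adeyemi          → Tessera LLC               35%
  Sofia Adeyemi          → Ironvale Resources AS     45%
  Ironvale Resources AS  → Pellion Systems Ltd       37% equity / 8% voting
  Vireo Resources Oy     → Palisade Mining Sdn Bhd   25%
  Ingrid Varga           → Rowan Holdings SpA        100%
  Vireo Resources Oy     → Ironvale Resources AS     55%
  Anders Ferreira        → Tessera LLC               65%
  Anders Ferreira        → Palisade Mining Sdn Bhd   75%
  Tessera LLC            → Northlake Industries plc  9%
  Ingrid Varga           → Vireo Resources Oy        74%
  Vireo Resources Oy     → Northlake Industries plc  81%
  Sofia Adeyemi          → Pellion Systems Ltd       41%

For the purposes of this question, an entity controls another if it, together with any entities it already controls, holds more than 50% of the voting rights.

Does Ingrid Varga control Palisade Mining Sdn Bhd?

Ingrid holds 74% of Vireo, so Ingrid controls Vireo.
Vireo holds 55% of Ironvale, so Ingrid controls Ironvale.
Ingrid holds 100% of Rowan, so Ingrid controls Rowan.
Rowan and Vireo together hold 10% + 81% = 91% of Northlake, so Ingrid controls Northlake.
In Palisade, Ingrid's side holds only 25%, not > 50%.
So Ingrid does not control Palisade.

No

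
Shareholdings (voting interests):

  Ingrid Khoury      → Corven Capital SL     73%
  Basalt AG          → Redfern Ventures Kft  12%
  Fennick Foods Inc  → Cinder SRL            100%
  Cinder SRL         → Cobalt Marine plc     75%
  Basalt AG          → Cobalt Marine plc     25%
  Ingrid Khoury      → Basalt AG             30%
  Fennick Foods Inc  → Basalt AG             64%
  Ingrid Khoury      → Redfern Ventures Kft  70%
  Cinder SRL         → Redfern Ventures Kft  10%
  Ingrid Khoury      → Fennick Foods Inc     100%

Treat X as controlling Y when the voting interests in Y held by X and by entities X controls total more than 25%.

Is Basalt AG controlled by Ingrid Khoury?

Ingrid holds 100% of Fennick, so Ingrid controls Fennick.
Fennick and Ingrid together hold 64% + 30% = 94% of Basalt, so Ingrid controls Basalt.

Yes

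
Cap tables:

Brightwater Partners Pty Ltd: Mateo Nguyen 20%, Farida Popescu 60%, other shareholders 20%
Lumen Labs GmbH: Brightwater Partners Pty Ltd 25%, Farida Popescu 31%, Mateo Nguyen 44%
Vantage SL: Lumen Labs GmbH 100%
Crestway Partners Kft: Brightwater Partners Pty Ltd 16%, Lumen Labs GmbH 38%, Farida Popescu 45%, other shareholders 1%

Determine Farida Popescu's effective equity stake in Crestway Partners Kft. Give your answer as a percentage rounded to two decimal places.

72.08%

Farida reaches Crestway along 4 paths.
Via Brightwater: 60% × 16% = 9.6%.
Via Brightwater → Lumen: 60% × 25% × 38% = 5.7%.
Via Lumen: 31% × 38% = 11.78%.
Direct stake: 45% = 45%.
Total: 9.6% + 5.7% + 11.78% + 45% = 72.08%.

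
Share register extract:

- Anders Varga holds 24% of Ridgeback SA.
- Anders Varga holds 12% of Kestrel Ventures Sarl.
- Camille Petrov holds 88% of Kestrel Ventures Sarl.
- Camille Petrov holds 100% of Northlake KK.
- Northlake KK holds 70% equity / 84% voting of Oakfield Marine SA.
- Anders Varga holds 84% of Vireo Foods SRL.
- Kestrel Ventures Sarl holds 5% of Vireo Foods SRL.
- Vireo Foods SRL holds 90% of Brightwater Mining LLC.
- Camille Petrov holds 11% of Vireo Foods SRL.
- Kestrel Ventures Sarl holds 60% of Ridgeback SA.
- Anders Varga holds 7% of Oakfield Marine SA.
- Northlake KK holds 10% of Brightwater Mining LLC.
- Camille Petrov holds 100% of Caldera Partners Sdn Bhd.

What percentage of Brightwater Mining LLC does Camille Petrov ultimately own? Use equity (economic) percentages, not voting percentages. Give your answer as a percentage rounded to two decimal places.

Camille reaches Brightwater along 3 paths.
Via Vireo: 11% × 90% = 9.9%.
Via Kestrel → Vireo: 88% × 5% × 90% = 3.96%.
Via Northlake: 100% × 10% = 10%.
Total: 9.9% + 3.96% + 10% = 23.86%.

23.86%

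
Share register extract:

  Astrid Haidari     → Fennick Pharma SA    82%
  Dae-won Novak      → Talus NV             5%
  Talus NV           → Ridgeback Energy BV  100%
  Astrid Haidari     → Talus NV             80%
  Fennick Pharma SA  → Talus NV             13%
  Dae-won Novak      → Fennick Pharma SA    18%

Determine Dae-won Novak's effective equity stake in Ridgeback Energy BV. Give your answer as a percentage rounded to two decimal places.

Dae-won reaches Ridgeback along 2 paths.
Via Talus: 5% × 100% = 5%.
Via Fennick → Talus: 18% × 13% × 100% = 2.34%.
Total: 5% + 2.34% = 7.34%.

7.34%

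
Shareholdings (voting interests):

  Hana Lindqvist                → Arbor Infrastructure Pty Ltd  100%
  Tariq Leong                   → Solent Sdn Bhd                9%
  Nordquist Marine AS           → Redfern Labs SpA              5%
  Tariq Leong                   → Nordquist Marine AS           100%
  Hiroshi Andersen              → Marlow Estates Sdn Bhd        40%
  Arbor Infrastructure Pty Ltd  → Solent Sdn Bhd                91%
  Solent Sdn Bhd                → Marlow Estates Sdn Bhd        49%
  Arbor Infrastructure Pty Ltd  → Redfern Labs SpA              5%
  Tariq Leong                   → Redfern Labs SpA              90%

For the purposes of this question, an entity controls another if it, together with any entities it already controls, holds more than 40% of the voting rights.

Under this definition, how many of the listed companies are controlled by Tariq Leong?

2

Tariq holds 100% of Nordquist, so Tariq controls Nordquist.
Nordquist and Tariq together hold 5% + 90% = 95% of Redfern, so Tariq controls Redfern.
No other company's threshold is met.
Tariq controls 2 companies.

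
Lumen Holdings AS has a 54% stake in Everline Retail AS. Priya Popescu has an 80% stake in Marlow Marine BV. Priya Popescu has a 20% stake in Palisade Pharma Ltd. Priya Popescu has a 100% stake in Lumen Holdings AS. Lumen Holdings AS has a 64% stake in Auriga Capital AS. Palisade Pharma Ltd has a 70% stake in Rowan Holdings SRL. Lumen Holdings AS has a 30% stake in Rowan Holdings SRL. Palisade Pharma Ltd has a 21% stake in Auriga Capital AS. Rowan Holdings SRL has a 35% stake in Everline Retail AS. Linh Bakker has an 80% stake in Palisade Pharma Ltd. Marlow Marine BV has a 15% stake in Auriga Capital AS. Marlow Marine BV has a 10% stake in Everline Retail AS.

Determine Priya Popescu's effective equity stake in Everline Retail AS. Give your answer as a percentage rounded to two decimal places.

77.40%

Priya reaches Everline along 4 paths.
Via Lumen → Rowan: 100% × 30% × 35% = 10.5%.
Via Palisade → Rowan: 20% × 70% × 35% = 4.9%.
Via Lumen: 100% × 54% = 54%.
Via Marlow: 80% × 10% = 8%.
Total: 10.5% + 4.9% + 54% + 8% = 77.4%.
Rounded: 77.40%.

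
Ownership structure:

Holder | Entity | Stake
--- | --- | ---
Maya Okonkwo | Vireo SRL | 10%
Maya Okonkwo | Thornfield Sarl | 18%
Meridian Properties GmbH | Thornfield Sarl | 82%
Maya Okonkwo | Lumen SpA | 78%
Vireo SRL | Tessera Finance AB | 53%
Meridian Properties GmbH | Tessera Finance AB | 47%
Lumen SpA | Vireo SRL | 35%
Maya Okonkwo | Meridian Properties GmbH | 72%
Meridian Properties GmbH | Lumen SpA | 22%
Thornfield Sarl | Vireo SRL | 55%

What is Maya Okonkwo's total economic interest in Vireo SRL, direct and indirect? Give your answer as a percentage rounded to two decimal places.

85.22%

Maya reaches Vireo along 5 paths.
Via Lumen: 78% × 35% = 27.3%.
Via Meridian → Lumen: 72% × 22% × 35% = 5.544%.
Direct stake: 10% = 10%.
Via Meridian → Thornfield: 72% × 82% × 55% = 32.472%.
Via Thornfield: 18% × 55% = 9.9%.
Total: 27.3% + 5.544% + 10% + 32.472% + 9.9% = 85.216%.
Rounded: 85.22%.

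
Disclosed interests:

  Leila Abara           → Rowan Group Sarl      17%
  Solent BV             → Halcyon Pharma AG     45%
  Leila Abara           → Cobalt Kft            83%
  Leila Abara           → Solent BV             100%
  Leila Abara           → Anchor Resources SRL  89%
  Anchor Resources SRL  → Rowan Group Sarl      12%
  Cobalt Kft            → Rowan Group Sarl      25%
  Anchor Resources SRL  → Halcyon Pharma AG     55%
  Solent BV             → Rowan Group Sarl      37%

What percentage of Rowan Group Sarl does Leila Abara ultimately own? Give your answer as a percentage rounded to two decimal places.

85.43%

Leila reaches Rowan along 4 paths.
Via Solent: 100% × 37% = 37%.
Via Anchor: 89% × 12% = 10.68%.
Via Cobalt: 83% × 25% = 20.75%.
Direct stake: 17% = 17%.
Total: 37% + 10.68% + 20.75% + 17% = 85.43%.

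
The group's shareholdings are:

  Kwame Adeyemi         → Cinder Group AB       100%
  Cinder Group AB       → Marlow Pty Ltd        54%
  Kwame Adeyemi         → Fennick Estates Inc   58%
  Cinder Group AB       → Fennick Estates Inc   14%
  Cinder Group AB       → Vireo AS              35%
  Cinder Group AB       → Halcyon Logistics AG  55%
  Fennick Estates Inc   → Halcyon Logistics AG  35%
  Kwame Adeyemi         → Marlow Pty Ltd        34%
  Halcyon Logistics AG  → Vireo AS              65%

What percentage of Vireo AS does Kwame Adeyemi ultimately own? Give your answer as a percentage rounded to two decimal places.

Kwame reaches Vireo along 4 paths.
Via Cinder: 100% × 35% = 35%.
Via Cinder → Halcyon: 100% × 55% × 65% = 35.75%.
Via Cinder → Fennick → Halcyon: 100% × 14% × 35% × 65% = 3.185%.
Via Fennick → Halcyon: 58% × 35% × 65% = 13.195%.
Total: 35% + 35.75% + 3.185% + 13.195% = 87.13%.

87.13%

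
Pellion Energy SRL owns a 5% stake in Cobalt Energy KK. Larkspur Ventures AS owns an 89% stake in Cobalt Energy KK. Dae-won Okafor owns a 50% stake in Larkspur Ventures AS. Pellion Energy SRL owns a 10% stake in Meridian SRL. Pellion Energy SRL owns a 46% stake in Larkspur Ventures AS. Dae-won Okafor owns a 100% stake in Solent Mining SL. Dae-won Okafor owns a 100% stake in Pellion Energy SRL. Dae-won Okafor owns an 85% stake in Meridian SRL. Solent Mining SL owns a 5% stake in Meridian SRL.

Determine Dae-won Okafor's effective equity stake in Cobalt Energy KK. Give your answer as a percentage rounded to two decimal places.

90.44%

Dae-won reaches Cobalt along 3 paths.
Via Pellion: 100% × 5% = 5%.
Via Pellion → Larkspur: 100% × 46% × 89% = 40.94%.
Via Larkspur: 50% × 89% = 44.5%.
Total: 5% + 40.94% + 44.5% = 90.44%.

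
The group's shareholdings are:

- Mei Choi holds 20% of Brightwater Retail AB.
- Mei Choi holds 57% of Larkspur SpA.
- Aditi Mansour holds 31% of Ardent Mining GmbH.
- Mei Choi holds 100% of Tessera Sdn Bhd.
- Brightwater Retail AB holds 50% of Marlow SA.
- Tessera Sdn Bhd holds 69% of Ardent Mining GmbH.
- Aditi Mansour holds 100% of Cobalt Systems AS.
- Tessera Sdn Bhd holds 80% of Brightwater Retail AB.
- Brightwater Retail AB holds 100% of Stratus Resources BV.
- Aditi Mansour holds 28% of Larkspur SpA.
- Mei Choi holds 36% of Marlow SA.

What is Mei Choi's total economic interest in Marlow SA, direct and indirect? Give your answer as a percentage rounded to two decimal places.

86.00%

Mei reaches Marlow along 3 paths.
Direct stake: 36% = 36%.
Via Brightwater: 20% × 50% = 10%.
Via Tessera → Brightwater: 100% × 80% × 50% = 40%.
Total: 36% + 10% + 40% = 86%.
Rounded: 86.00%.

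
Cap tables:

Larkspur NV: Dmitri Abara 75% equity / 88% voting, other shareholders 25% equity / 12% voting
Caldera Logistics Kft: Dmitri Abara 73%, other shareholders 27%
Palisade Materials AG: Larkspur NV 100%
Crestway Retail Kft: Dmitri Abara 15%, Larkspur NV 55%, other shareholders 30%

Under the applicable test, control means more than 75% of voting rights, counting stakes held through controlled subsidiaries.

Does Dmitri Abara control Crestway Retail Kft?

No

Dmitri holds 88% of Larkspur, so Dmitri controls Larkspur.
Larkspur holds 100% of Palisade, so Dmitri controls Palisade.
In Crestway, Dmitri's side holds only 15% + 55% = 70%, not > 75%.
So Dmitri does not control Crestway.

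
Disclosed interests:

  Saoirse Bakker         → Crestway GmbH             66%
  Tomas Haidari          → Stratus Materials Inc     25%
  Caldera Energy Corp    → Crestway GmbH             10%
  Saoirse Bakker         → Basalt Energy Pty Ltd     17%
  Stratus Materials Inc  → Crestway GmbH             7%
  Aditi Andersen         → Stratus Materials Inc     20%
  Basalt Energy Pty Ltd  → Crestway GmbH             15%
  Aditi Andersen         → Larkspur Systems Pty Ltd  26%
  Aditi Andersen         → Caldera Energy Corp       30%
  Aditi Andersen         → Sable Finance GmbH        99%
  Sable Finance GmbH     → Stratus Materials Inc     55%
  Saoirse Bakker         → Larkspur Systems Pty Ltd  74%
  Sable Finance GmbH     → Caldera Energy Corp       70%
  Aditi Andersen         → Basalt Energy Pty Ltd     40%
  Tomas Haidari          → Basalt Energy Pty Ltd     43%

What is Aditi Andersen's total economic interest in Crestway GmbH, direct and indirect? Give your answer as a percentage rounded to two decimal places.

Aditi reaches Crestway along 5 paths.
Via Sable → Stratus: 99% × 55% × 7% = 3.8115%.
Via Stratus: 20% × 7% = 1.4%.
Via Sable → Caldera: 99% × 70% × 10% = 6.93%.
Via Caldera: 30% × 10% = 3%.
Via Basalt: 40% × 15% = 6%.
Total: 3.8115% + 1.4% + 6.93% + 3% + 6% = 21.1415%.
Rounded: 21.14%.

21.14%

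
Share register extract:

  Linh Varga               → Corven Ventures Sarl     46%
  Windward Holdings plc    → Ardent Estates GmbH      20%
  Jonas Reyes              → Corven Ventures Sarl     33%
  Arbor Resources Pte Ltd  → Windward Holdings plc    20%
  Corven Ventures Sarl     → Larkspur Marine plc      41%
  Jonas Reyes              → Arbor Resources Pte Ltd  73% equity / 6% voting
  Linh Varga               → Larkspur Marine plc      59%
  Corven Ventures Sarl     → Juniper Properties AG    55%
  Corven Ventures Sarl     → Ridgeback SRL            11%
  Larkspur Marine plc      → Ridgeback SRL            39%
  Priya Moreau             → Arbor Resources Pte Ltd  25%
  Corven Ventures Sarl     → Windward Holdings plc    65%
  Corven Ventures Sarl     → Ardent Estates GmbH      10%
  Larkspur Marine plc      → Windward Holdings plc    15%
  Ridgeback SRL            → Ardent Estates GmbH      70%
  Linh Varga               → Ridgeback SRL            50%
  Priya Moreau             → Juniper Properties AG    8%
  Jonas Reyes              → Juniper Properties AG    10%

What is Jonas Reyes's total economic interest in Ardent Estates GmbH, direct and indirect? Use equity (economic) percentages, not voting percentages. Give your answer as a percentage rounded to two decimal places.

17.15%

Jonas reaches Ardent along 6 paths.
Via Corven → Ridgeback: 33% × 11% × 70% = 2.541%.
Via Corven → Larkspur → Ridgeback: 33% × 41% × 39% × 70% = 3.69369%.
Via Corven: 33% × 10% = 3.3%.
Via Arbor → Windward: 73% × 20% × 20% = 2.92%.
Via Corven → Larkspur → Windward: 33% × 41% × 15% × 20% = 0.4059%.
Via Corven → Windward: 33% × 65% × 20% = 4.29%.
Total: 2.541% + 3.69369% + 3.3% + 2.92% + 0.4059% + 4.29% = 17.15059%.
Rounded: 17.15%.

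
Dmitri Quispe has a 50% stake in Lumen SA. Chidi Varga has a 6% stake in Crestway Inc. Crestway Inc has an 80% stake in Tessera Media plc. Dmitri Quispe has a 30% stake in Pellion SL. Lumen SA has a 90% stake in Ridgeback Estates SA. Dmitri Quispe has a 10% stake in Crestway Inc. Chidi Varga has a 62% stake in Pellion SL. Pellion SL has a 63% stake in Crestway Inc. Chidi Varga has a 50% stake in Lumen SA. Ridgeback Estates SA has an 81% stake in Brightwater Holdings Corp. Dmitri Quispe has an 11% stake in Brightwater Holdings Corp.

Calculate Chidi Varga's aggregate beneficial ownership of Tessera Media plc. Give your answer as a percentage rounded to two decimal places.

Chidi reaches Tessera along 2 paths.
Via Crestway: 6% × 80% = 4.8%.
Via Pellion → Crestway: 62% × 63% × 80% = 31.248%.
Total: 4.8% + 31.248% = 36.048%.
Rounded: 36.05%.

36.05%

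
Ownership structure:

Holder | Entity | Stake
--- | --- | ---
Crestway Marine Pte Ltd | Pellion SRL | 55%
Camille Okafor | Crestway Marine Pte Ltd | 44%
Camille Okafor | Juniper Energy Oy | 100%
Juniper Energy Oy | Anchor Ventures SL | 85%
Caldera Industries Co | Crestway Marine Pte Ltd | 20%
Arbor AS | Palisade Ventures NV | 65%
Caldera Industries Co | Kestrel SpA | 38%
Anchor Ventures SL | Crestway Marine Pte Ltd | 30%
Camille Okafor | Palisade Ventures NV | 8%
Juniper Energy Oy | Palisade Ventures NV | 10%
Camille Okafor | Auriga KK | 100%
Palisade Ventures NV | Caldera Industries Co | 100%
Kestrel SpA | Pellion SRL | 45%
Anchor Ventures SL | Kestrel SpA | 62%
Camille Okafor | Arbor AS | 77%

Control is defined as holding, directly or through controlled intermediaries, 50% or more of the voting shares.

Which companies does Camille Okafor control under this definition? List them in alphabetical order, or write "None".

Anchor Ventures SL, Arbor AS, Auriga KK, Caldera Industries Co, Crestway Marine Pte Ltd, Juniper Energy Oy, Kestrel SpA, Palisade Ventures NV, Pellion SRL

Camille holds 77% of Arbor, so Camille controls Arbor.
Camille holds 100% of Juniper, so Camille controls Juniper.
Camille and Arbor and Juniper together hold 8% + 65% + 10% = 83% of Palisade, so Camille controls Palisade.
Camille holds 100% of Auriga, so Camille controls Auriga.
Palisade holds 100% of Caldera, so Camille controls Caldera.
Juniper holds 85% of Anchor, so Camille controls Anchor.
Caldera and Anchor together hold 38% + 62% = 100% of Kestrel, so Camille controls Kestrel.
Anchor and Camille and Caldera together hold 30% + 44% + 20% = 94% of Crestway, so Camille controls Crestway.
Crestway and Kestrel together hold 55% + 45% = 100% of Pellion, so Camille controls Pellion.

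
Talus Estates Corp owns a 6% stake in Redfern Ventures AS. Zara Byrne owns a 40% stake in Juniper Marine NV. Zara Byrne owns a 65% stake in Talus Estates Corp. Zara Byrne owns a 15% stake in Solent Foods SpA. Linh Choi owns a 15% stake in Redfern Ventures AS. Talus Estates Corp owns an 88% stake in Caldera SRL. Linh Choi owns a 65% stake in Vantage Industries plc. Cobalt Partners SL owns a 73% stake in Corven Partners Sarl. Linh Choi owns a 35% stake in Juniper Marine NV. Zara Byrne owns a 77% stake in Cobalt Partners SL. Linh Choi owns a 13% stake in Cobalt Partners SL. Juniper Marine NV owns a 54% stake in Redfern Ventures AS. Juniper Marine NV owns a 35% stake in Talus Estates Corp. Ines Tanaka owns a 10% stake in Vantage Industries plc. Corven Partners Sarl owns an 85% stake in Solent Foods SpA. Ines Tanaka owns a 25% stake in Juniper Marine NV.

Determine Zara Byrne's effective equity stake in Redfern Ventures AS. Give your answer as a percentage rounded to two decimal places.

Zara reaches Redfern along 3 paths.
Via Juniper → Talus: 40% × 35% × 6% = 0.84%.
Via Talus: 65% × 6% = 3.9%.
Via Juniper: 40% × 54% = 21.6%.
Total: 0.84% + 3.9% + 21.6% = 26.34%.

26.34%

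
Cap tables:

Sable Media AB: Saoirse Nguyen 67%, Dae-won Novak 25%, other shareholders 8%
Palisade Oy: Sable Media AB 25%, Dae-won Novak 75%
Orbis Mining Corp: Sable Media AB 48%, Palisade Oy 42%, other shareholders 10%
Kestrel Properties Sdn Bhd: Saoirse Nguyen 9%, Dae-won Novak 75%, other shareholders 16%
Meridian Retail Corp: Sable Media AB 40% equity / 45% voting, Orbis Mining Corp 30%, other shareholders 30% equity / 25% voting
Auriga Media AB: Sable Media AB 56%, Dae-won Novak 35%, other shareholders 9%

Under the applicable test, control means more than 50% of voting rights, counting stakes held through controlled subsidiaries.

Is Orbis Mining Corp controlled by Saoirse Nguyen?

No

Saoirse holds 67% of Sable, so Saoirse controls Sable.
Sable holds 56% of Auriga, so Saoirse controls Auriga.
In Orbis, Saoirse's side holds only 48%, not > 50%.
So Saoirse does not control Orbis.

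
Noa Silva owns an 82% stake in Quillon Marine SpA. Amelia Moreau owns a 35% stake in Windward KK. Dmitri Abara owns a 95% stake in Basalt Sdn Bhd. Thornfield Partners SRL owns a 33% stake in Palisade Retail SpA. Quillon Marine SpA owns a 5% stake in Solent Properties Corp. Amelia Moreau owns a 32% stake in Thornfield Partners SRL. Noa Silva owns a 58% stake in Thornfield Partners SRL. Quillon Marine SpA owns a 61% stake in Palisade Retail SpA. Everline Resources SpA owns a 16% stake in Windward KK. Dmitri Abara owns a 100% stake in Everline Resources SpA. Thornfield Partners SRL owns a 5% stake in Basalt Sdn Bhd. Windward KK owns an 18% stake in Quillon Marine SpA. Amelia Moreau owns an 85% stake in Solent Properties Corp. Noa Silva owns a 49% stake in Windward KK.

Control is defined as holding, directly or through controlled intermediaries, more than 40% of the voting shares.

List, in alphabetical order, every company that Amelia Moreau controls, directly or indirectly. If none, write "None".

Solent Properties Corp

Amelia holds 85% of Solent, so Amelia controls Solent.
No other company's threshold is met.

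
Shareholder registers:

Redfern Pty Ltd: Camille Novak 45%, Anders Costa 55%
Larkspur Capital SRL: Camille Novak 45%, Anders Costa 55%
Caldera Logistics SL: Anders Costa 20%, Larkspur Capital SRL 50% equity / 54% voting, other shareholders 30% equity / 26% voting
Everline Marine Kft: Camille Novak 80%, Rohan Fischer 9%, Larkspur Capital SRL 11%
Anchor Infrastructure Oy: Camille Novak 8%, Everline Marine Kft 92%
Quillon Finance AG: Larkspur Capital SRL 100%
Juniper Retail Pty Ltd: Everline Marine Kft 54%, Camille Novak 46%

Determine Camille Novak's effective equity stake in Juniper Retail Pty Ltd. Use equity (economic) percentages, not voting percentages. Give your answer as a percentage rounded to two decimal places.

91.87%

Camille reaches Juniper along 3 paths.
Via Everline: 80% × 54% = 43.2%.
Via Larkspur → Everline: 45% × 11% × 54% = 2.673%.
Direct stake: 46% = 46%.
Total: 43.2% + 2.673% + 46% = 91.873%.
Rounded: 91.87%.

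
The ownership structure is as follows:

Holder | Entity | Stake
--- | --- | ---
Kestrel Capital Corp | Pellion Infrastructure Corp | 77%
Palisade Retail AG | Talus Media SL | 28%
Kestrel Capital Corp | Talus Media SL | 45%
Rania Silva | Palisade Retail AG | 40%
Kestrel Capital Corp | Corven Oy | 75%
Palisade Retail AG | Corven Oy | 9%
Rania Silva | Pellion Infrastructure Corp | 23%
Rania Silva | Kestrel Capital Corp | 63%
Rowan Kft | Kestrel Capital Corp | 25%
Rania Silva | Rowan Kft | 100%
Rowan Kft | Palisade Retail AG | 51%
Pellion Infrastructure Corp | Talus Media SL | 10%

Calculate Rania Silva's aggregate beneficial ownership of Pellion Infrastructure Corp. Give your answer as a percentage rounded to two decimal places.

90.76%

Rania reaches Pellion along 3 paths.
Direct stake: 23% = 23%.
Via Rowan → Kestrel: 100% × 25% × 77% = 19.25%.
Via Kestrel: 63% × 77% = 48.51%.
Total: 23% + 19.25% + 48.51% = 90.76%.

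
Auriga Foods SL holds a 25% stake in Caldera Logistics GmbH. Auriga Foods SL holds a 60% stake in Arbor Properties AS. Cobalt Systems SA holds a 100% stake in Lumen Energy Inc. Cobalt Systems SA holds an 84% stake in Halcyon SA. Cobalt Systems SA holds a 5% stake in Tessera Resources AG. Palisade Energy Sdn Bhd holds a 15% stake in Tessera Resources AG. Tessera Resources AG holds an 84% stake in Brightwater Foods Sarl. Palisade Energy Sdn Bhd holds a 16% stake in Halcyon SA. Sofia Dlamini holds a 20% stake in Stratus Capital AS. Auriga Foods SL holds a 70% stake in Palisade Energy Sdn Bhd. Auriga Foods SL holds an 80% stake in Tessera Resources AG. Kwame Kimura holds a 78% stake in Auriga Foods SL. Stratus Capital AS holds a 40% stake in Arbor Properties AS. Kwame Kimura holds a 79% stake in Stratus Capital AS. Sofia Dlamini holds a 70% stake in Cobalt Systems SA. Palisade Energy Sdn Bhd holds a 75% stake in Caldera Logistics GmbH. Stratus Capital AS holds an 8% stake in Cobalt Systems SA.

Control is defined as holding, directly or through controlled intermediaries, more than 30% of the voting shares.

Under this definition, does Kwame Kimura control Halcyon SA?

No

Kwame holds 78% of Auriga, so Kwame controls Auriga.
Kwame holds 79% of Stratus, so Kwame controls Stratus.
Auriga and Stratus together hold 60% + 40% = 100% of Arbor, so Kwame controls Arbor.
Auriga holds 70% of Palisade, so Kwame controls Palisade.
Auriga and Palisade together hold 80% + 15% = 95% of Tessera, so Kwame controls Tessera.
Palisade and Auriga together hold 75% + 25% = 100% of Caldera, so Kwame controls Caldera.
Tessera holds 84% of Brightwater, so Kwame controls Brightwater.
In Halcyon, Kwame's side holds only 16%, not > 30%.
So Kwame does not control Halcyon.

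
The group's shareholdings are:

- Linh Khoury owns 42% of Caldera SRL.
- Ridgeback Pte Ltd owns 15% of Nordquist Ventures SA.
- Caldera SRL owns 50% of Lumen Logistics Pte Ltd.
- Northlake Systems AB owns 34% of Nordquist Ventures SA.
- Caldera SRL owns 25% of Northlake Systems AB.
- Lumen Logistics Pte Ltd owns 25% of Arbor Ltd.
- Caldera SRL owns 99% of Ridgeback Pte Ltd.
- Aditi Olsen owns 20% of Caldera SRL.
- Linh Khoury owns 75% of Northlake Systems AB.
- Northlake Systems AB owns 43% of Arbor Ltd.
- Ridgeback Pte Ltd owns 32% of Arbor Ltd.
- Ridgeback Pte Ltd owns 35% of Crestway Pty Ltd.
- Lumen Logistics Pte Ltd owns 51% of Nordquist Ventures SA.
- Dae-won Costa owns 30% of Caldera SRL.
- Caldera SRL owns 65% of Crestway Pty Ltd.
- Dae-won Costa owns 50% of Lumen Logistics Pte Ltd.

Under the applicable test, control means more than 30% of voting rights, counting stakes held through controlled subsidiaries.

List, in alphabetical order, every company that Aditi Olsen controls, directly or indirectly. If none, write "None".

None

Aditi's largest direct stake is 20% in Caldera, which does not meet the threshold.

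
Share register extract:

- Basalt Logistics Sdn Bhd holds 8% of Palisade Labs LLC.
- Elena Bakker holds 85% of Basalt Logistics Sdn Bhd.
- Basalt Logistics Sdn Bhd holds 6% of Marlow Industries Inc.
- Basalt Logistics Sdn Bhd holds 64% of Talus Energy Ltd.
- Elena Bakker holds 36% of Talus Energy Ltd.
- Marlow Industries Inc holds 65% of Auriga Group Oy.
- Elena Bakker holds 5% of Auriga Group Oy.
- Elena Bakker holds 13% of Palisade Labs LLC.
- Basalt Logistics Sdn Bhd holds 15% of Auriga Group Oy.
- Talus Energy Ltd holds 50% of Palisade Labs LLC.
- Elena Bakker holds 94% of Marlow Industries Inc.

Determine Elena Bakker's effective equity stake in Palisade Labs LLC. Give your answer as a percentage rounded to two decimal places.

65.00%

Elena reaches Palisade along 4 paths.
Via Basalt: 85% × 8% = 6.8%.
Via Basalt → Talus: 85% × 64% × 50% = 27.2%.
Via Talus: 36% × 50% = 18%.
Direct stake: 13% = 13%.
Total: 6.8% + 27.2% + 18% + 13% = 65%.
Rounded: 65.00%.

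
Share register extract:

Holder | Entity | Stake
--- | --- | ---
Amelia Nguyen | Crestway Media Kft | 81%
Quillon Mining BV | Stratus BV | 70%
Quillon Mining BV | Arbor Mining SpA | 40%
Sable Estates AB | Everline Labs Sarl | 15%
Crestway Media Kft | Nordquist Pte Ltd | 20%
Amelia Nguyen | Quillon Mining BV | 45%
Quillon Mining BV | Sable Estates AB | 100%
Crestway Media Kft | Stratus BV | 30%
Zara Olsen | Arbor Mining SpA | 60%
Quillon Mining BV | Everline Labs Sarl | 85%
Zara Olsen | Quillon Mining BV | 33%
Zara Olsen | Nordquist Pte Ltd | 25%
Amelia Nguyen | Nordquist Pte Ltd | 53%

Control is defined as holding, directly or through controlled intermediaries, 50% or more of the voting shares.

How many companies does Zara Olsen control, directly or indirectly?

1

Zara holds 60% of Arbor, so Zara controls Arbor.
No other company's threshold is met.
Zara controls 1 company.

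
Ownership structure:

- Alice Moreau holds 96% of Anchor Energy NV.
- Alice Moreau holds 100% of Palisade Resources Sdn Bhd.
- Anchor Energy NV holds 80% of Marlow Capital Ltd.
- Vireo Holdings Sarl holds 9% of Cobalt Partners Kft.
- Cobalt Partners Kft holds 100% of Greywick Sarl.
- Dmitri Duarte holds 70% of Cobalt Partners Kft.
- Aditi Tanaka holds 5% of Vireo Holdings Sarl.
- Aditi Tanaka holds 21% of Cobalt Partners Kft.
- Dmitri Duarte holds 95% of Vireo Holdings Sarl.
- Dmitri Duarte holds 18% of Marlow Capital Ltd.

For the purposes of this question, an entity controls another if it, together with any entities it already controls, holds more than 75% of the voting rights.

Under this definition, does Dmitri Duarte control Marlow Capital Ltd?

No

Dmitri holds 95% of Vireo, so Dmitri controls Vireo.
Vireo and Dmitri together hold 9% + 70% = 79% of Cobalt, so Dmitri controls Cobalt.
Cobalt holds 100% of Greywick, so Dmitri controls Greywick.
In Marlow, Dmitri's side holds only 18%, not > 75%.
So Dmitri does not control Marlow.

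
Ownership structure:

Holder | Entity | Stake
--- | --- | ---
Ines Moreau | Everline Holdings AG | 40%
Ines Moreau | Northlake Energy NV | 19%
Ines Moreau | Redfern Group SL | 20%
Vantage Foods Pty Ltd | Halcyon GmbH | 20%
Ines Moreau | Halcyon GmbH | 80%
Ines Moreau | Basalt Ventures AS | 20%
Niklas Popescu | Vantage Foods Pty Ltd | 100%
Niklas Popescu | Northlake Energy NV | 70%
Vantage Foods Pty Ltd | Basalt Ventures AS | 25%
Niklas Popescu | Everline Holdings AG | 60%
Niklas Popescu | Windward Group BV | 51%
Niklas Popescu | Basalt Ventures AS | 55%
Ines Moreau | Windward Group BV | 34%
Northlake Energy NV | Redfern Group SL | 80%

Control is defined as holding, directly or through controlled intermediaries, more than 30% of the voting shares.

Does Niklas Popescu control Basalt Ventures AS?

Niklas holds 100% of Vantage, so Niklas controls Vantage.
Niklas and Vantage together hold 55% + 25% = 80% of Basalt, so Niklas controls Basalt.

Yes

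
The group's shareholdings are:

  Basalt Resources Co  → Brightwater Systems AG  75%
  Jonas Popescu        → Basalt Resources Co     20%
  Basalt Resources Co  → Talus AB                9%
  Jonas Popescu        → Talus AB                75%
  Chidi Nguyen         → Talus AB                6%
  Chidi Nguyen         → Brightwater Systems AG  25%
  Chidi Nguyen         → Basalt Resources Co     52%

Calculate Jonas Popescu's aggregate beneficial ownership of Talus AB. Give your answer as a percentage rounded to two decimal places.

76.80%

Jonas reaches Talus along 2 paths.
Direct stake: 75% = 75%.
Via Basalt: 20% × 9% = 1.8%.
Total: 75% + 1.8% = 76.8%.
Rounded: 76.80%.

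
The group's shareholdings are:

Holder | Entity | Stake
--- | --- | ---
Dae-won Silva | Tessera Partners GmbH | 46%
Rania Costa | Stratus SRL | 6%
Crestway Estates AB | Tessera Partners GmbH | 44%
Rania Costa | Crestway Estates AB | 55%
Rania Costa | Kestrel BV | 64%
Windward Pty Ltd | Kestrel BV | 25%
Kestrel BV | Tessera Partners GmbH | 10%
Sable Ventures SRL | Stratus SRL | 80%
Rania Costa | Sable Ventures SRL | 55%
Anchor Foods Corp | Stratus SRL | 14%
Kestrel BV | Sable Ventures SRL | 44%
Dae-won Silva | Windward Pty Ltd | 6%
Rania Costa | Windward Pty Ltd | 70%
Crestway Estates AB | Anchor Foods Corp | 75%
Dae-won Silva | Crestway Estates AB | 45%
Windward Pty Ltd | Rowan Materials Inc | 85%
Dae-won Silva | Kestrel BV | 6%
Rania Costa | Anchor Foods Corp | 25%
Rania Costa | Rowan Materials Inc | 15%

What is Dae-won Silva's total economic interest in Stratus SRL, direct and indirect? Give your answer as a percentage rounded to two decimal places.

7.37%

Dae-won reaches Stratus along 3 paths.
Via Crestway → Anchor: 45% × 75% × 14% = 4.725%.
Via Windward → Kestrel → Sable: 6% × 25% × 44% × 80% = 0.528%.
Via Kestrel → Sable: 6% × 44% × 80% = 2.112%.
Total: 4.725% + 0.528% + 2.112% = 7.365%.
Rounded: 7.37%.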